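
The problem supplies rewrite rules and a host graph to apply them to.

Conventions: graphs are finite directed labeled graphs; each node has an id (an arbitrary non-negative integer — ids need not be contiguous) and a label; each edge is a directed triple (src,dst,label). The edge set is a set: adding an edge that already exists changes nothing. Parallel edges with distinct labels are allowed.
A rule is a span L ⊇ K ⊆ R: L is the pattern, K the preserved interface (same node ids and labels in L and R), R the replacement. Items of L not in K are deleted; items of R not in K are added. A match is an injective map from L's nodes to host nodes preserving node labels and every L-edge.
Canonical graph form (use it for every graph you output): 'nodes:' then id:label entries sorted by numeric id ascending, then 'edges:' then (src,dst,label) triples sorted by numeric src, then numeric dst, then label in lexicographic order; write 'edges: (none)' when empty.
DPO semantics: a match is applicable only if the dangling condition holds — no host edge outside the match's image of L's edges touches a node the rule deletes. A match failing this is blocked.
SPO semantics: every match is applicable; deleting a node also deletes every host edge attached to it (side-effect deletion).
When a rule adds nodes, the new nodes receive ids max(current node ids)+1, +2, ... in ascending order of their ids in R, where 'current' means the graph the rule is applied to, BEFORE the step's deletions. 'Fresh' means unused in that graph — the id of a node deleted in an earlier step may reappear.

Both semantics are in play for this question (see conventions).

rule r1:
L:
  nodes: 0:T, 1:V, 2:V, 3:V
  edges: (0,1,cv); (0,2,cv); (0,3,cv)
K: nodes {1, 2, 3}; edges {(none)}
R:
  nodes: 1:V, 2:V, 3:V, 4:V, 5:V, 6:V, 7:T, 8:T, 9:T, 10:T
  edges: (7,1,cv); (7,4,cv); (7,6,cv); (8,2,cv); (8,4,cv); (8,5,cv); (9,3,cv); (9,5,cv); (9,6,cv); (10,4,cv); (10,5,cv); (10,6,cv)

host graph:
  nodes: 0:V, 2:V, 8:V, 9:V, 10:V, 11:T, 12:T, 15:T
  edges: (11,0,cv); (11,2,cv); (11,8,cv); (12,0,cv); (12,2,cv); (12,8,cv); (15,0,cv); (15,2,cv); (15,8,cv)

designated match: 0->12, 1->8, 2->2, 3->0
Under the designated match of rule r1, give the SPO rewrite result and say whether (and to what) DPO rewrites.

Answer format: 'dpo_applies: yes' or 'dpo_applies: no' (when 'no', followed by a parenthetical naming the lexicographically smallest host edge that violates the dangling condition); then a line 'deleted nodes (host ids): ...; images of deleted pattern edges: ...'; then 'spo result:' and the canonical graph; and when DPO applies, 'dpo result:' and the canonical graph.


dpo_applies: yes
deleted nodes (host ids): 12; images of deleted pattern edges: (12,0,cv); (12,2,cv); (12,8,cv)
spo result:
nodes: 0:V, 2:V, 8:V, 9:V, 10:V, 11:T, 15:T, 16:V, 17:V, 18:V, 19:T, 20:T, 21:T, 22:T
edges: (11,0,cv); (11,2,cv); (11,8,cv); (15,0,cv); (15,2,cv); (15,8,cv); (19,8,cv); (19,16,cv); (19,18,cv); (20,2,cv); (20,16,cv); (20,17,cv); (21,0,cv); (21,17,cv); (21,18,cv); (22,16,cv); (22,17,cv); (22,18,cv)
dpo result:
nodes: 0:V, 2:V, 8:V, 9:V, 10:V, 11:T, 15:T, 16:V, 17:V, 18:V, 19:T, 20:T, 21:T, 22:T
edges: (11,0,cv); (11,2,cv); (11,8,cv); (15,0,cv); (15,2,cv); (15,8,cv); (19,8,cv); (19,16,cv); (19,18,cv); (20,2,cv); (20,16,cv); (20,17,cv); (21,0,cv); (21,17,cv); (21,18,cv); (22,16,cv); (22,17,cv); (22,18,cv)


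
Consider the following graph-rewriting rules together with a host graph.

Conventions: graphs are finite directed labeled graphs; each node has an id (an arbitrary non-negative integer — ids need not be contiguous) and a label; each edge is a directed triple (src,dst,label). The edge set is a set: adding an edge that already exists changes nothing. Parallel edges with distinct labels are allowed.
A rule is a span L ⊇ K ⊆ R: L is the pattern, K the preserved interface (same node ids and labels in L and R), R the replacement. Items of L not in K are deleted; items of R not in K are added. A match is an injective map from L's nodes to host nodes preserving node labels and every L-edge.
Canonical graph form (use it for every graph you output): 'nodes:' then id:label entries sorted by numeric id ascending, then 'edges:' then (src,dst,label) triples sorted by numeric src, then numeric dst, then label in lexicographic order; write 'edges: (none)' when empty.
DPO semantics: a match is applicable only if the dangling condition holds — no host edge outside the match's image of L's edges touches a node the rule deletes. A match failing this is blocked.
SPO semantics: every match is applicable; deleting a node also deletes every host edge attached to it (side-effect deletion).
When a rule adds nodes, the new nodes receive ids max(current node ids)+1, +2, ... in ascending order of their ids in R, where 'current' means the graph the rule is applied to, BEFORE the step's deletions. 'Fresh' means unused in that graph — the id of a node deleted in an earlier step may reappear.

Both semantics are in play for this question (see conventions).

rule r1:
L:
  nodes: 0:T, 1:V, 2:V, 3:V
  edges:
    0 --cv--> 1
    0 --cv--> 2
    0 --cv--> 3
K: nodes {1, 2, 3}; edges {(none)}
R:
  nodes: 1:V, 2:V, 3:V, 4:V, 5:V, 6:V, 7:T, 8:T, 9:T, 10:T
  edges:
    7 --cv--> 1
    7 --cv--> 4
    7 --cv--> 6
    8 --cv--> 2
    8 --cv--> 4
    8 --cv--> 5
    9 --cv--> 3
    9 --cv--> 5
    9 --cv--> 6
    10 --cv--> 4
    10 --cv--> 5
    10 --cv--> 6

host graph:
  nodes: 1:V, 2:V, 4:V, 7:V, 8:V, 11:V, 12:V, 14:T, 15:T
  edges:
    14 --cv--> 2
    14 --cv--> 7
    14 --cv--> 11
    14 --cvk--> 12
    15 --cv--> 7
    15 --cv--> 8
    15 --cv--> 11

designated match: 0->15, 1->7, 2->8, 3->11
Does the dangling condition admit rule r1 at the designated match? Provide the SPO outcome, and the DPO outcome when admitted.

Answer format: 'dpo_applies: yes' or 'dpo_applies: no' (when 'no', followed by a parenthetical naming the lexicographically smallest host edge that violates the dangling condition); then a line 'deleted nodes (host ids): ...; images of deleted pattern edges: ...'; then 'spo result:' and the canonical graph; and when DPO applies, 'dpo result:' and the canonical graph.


dpo_applies: yes
deleted nodes (host ids): 15; images of deleted pattern edges: (15,7,cv); (15,8,cv); (15,11,cv)
spo result:
nodes: 1:V, 2:V, 4:V, 7:V, 8:V, 11:V, 12:V, 14:T, 16:V, 17:V, 18:V, 19:T, 20:T, 21:T, 22:T
edges: (14,2,cv); (14,7,cv); (14,11,cv); (14,12,cvk); (19,7,cv); (19,16,cv); (19,18,cv); (20,8,cv); (20,16,cv); (20,17,cv); (21,11,cv); (21,17,cv); (21,18,cv); (22,16,cv); (22,17,cv); (22,18,cv)
dpo result:
nodes: 1:V, 2:V, 4:V, 7:V, 8:V, 11:V, 12:V, 14:T, 16:V, 17:V, 18:V, 19:T, 20:T, 21:T, 22:T
edges: (14,2,cv); (14,7,cv); (14,11,cv); (14,12,cvk); (19,7,cv); (19,16,cv); (19,18,cv); (20,8,cv); (20,16,cv); (20,17,cv); (21,11,cv); (21,17,cv); (21,18,cv); (22,16,cv); (22,17,cv); (22,18,cv)


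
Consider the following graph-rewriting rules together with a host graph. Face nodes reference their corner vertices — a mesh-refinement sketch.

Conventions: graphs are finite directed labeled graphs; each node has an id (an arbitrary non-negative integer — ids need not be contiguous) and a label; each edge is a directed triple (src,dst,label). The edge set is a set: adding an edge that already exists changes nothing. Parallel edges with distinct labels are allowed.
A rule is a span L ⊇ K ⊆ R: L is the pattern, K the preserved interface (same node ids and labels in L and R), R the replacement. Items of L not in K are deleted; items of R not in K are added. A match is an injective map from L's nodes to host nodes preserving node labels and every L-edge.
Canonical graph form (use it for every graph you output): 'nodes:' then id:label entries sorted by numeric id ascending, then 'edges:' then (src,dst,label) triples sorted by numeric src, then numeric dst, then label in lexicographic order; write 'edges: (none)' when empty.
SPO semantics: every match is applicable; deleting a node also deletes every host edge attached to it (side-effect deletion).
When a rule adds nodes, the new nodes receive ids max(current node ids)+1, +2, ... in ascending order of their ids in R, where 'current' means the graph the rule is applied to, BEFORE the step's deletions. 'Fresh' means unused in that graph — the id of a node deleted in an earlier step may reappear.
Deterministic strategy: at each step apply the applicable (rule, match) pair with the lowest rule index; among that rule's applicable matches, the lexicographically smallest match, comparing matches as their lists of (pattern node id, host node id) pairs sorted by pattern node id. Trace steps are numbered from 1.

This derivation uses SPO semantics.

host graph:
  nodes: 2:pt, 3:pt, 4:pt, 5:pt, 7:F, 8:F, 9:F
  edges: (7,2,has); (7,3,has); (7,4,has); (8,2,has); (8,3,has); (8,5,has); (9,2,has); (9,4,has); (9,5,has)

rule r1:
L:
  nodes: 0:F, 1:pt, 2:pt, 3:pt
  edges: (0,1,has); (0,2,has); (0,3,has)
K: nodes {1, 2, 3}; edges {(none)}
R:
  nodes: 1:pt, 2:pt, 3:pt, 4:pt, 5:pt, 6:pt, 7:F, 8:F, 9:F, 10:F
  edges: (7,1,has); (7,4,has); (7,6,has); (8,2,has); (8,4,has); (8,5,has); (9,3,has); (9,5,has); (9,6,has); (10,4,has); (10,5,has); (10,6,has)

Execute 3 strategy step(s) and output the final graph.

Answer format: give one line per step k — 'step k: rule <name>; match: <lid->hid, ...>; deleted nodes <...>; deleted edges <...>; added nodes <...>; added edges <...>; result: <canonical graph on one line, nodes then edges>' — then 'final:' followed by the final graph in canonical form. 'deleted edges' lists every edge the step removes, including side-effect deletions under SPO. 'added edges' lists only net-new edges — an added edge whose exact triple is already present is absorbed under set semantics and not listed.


step 1: rule r1; match: 0->7, 1->2, 2->3, 3->4; deleted nodes 7; deleted edges (7,2,has); (7,3,has); (7,4,has); added nodes 10, 11, 12, 13, 14, 15, 16; added edges (13,2,has); (13,10,has); (13,12,has); (14,3,has); (14,10,has); (14,11,has); (15,4,has); (15,11,has); (15,12,has); (16,10,has); (16,11,has); (16,12,has); result: nodes: 2:pt, 3:pt, 4:pt, 5:pt, 8:F, 9:F, 10:pt, 11:pt, 12:pt, 13:F, 14:F, 15:F, 16:F edges: (8,2,has); (8,3,has); (8,5,has); (9,2,has); (9,4,has); (9,5,has); (13,2,has); (13,10,has); (13,12,has); (14,3,has); (14,10,has); (14,11,has); (15,4,has); (15,11,has); (15,12,has); (16,10,has); (16,11,has); (16,12,has)
step 2: rule r1; match: 0->8, 1->2, 2->3, 3->5; deleted nodes 8; deleted edges (8,2,has); (8,3,has); (8,5,has); added nodes 17, 18, 19, 20, 21, 22, 23; added edges (20,2,has); (20,17,has); (20,19,has); (21,3,has); (21,17,has); (21,18,has); (22,5,has); (22,18,has); (22,19,has); (23,17,has); (23,18,has); (23,19,has); result: nodes: 2:pt, 3:pt, 4:pt, 5:pt, 9:F, 10:pt, 11:pt, 12:pt, 13:F, 14:F, 15:F, 16:F, 17:pt, 18:pt, 19:pt, 20:F, 21:F, 22:F, 23:F edges: (9,2,has); (9,4,has); (9,5,has); (13,2,has); (13,10,has); (13,12,has); (14,3,has); (14,10,has); (14,11,has); (15,4,has); (15,11,has); (15,12,has); (16,10,has); (16,11,has); (16,12,has); (20,2,has); (20,17,has); (20,19,has); (21,3,has); (21,17,has); (21,18,has); (22,5,has); (22,18,has); (22,19,has); (23,17,has); (23,18,has); (23,19,has)
step 3: rule r1; match: 0->9, 1->2, 2->4, 3->5; deleted nodes 9; deleted edges (9,2,has); (9,4,has); (9,5,has); added nodes 24, 25, 26, 27, 28, 29, 30; added edges (27,2,has); (27,24,has); (27,26,has); (28,4,has); (28,24,has); (28,25,has); (29,5,has); (29,25,has); (29,26,has); (30,24,has); (30,25,has); (30,26,has); result: nodes: 2:pt, 3:pt, 4:pt, 5:pt, 10:pt, 11:pt, 12:pt, 13:F, 14:F, 15:F, 16:F, 17:pt, 18:pt, 19:pt, 20:F, 21:F, 22:F, 23:F, 24:pt, 25:pt, 26:pt, 27:F, 28:F, 29:F, 30:F edges: (13,2,has); (13,10,has); (13,12,has); (14,3,has); (14,10,has); (14,11,has); (15,4,has); (15,11,has); (15,12,has); (16,10,has); (16,11,has); (16,12,has); (20,2,has); (20,17,has); (20,19,has); (21,3,has); (21,17,has); (21,18,has); (22,5,has); (22,18,has); (22,19,has); (23,17,has); (23,18,has); (23,19,has); (27,2,has); (27,24,has); (27,26,has); (28,4,has); (28,24,has); (28,25,has); (29,5,has); (29,25,has); (29,26,has); (30,24,has); (30,25,has); (30,26,has)
final:
nodes: 2:pt, 3:pt, 4:pt, 5:pt, 10:pt, 11:pt, 12:pt, 13:F, 14:F, 15:F, 16:F, 17:pt, 18:pt, 19:pt, 20:F, 21:F, 22:F, 23:F, 24:pt, 25:pt, 26:pt, 27:F, 28:F, 29:F, 30:F
edges: (13,2,has); (13,10,has); (13,12,has); (14,3,has); (14,10,has); (14,11,has); (15,4,has); (15,11,has); (15,12,has); (16,10,has); (16,11,has); (16,12,has); (20,2,has); (20,17,has); (20,19,has); (21,3,has); (21,17,has); (21,18,has); (22,5,has); (22,18,has); (22,19,has); (23,17,has); (23,18,has); (23,19,has); (27,2,has); (27,24,has); (27,26,has); (28,4,has); (28,24,has); (28,25,has); (29,5,has); (29,25,has); (29,26,has); (30,24,has); (30,25,has); (30,26,has)


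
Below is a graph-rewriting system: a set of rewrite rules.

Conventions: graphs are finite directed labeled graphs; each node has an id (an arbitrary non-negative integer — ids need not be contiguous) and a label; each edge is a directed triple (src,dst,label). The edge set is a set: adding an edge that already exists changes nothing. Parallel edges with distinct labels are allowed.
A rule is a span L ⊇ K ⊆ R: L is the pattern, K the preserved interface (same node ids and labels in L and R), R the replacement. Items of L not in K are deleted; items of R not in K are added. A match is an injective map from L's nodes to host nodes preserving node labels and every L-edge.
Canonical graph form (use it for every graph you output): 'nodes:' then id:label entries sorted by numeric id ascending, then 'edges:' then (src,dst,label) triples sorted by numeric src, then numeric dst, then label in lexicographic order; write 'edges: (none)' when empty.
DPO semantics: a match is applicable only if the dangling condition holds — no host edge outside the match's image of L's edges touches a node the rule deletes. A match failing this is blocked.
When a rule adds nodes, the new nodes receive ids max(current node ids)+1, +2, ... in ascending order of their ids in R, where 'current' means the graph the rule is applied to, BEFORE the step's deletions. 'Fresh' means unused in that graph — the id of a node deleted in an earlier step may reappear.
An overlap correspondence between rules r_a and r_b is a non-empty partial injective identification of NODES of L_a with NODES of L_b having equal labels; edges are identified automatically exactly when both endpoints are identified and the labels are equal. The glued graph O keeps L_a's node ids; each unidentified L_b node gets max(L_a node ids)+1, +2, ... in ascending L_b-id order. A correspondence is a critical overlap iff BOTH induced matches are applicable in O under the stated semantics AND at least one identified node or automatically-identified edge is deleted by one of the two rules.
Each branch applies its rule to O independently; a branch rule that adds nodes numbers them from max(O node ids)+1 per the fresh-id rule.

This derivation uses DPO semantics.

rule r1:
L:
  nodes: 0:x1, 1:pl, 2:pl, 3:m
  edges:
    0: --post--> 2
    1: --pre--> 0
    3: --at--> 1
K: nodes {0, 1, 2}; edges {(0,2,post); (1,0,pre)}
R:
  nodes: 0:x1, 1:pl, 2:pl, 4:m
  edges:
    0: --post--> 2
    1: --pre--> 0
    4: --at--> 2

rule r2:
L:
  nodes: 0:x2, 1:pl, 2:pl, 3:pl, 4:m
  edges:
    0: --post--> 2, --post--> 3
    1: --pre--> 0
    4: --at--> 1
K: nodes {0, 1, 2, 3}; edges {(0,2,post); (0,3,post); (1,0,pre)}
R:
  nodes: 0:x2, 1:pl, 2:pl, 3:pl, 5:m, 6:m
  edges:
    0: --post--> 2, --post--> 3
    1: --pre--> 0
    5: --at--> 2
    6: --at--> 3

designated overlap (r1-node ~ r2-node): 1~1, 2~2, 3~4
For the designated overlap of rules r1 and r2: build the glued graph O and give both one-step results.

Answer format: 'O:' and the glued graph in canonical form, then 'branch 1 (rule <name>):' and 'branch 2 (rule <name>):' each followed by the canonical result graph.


O:
nodes: 0:x1, 1:pl, 2:pl, 3:m, 4:x2, 5:pl
edges: (0,2,post); (1,0,pre); (1,4,pre); (3,1,at); (4,2,post); (4,5,post)
branch 1 (rule r1):
nodes: 0:x1, 1:pl, 2:pl, 4:x2, 5:pl, 6:m
edges: (0,2,post); (1,0,pre); (1,4,pre); (4,2,post); (4,5,post); (6,2,at)
branch 2 (rule r2):
nodes: 0:x1, 1:pl, 2:pl, 4:x2, 5:pl, 6:m, 7:m
edges: (0,2,post); (1,0,pre); (1,4,pre); (4,2,post); (4,5,post); (6,2,at); (7,5,at)


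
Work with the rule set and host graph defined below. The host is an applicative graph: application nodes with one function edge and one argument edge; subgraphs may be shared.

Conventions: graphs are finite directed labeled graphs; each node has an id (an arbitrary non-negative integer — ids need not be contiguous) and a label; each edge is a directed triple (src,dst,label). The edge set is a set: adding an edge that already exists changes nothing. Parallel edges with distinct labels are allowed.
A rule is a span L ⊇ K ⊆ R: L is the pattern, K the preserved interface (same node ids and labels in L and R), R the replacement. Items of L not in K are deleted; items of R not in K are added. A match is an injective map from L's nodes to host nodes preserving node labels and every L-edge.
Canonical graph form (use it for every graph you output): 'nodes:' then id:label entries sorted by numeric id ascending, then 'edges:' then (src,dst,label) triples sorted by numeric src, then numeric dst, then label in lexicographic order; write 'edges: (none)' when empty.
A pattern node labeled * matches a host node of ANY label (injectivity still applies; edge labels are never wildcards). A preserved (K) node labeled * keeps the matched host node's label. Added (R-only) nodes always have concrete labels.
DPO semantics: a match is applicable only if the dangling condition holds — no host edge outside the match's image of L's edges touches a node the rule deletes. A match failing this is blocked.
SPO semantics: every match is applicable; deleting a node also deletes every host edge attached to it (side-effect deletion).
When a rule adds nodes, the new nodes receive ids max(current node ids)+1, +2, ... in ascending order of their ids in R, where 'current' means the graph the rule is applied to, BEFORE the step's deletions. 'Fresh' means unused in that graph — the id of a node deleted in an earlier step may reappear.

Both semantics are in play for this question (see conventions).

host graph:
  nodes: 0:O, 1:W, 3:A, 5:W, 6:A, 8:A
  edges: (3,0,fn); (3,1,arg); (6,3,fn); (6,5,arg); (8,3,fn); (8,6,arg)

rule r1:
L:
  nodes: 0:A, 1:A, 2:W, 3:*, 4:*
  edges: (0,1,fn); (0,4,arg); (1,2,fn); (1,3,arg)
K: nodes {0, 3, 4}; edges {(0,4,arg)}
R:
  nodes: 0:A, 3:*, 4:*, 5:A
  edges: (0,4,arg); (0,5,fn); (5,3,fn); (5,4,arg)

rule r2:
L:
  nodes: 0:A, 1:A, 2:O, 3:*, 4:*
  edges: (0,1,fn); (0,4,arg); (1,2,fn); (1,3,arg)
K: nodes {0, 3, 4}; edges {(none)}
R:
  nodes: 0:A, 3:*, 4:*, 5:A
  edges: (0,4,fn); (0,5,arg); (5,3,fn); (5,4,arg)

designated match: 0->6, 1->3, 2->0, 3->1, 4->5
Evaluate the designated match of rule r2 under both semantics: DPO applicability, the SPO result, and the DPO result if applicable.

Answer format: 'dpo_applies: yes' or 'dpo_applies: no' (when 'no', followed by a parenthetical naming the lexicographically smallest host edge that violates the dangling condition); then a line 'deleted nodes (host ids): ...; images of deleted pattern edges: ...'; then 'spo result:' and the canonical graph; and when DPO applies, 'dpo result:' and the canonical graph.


dpo_applies: no
(the rule deletes node 3, which keeps host edge (8,3,fn) outside the match image — the dangling condition fails, DPO blocks; SPO proceeds and side-deletes such edges)
deleted nodes (host ids): 0, 3; images of deleted pattern edges: (3,0,fn); (3,1,arg); (6,3,fn); (6,5,arg)
spo result:
nodes: 1:W, 5:W, 6:A, 8:A, 9:A
edges: (6,5,fn); (6,9,arg); (8,6,arg); (9,1,fn); (9,5,arg)


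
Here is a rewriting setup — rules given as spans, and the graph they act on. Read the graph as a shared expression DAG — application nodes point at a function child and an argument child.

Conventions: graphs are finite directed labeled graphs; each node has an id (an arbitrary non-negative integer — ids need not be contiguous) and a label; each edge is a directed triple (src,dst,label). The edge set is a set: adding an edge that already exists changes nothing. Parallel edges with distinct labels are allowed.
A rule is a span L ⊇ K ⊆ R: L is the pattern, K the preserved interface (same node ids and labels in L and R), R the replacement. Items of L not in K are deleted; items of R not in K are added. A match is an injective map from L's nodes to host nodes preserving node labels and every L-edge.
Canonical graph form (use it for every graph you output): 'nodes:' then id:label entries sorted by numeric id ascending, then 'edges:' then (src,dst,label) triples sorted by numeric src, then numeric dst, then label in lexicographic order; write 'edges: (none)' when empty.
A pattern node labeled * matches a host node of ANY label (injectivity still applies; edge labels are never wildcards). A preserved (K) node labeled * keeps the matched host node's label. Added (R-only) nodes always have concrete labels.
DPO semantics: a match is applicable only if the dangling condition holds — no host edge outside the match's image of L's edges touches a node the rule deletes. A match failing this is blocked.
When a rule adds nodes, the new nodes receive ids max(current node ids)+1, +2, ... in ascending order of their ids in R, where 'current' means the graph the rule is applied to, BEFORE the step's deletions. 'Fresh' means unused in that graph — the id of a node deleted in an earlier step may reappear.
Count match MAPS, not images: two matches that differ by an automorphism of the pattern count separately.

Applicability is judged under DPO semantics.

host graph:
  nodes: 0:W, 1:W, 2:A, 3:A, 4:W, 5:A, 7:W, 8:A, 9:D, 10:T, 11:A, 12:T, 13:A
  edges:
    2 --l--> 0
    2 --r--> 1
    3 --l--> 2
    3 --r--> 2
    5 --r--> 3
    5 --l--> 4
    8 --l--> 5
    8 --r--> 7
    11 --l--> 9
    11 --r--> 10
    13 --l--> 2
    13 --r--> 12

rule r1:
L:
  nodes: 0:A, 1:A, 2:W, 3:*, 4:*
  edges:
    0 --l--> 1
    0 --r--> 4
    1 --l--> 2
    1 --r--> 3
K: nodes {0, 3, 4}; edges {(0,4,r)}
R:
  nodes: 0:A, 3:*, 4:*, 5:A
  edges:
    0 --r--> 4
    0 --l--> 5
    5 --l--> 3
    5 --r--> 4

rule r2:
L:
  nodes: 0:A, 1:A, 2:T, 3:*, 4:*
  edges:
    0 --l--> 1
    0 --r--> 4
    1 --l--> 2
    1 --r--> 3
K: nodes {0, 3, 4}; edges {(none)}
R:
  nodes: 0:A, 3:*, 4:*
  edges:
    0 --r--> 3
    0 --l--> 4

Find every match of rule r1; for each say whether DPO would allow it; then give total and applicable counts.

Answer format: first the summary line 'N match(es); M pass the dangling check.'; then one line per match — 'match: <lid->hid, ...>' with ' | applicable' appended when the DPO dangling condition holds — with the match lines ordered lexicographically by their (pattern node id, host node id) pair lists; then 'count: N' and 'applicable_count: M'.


2 match(es); 1 pass the dangling check.
match: 0->8, 1->5, 2->4, 3->3, 4->7 | applicable
match: 0->13, 1->2, 2->0, 3->1, 4->12
count: 2
applicable_count: 1


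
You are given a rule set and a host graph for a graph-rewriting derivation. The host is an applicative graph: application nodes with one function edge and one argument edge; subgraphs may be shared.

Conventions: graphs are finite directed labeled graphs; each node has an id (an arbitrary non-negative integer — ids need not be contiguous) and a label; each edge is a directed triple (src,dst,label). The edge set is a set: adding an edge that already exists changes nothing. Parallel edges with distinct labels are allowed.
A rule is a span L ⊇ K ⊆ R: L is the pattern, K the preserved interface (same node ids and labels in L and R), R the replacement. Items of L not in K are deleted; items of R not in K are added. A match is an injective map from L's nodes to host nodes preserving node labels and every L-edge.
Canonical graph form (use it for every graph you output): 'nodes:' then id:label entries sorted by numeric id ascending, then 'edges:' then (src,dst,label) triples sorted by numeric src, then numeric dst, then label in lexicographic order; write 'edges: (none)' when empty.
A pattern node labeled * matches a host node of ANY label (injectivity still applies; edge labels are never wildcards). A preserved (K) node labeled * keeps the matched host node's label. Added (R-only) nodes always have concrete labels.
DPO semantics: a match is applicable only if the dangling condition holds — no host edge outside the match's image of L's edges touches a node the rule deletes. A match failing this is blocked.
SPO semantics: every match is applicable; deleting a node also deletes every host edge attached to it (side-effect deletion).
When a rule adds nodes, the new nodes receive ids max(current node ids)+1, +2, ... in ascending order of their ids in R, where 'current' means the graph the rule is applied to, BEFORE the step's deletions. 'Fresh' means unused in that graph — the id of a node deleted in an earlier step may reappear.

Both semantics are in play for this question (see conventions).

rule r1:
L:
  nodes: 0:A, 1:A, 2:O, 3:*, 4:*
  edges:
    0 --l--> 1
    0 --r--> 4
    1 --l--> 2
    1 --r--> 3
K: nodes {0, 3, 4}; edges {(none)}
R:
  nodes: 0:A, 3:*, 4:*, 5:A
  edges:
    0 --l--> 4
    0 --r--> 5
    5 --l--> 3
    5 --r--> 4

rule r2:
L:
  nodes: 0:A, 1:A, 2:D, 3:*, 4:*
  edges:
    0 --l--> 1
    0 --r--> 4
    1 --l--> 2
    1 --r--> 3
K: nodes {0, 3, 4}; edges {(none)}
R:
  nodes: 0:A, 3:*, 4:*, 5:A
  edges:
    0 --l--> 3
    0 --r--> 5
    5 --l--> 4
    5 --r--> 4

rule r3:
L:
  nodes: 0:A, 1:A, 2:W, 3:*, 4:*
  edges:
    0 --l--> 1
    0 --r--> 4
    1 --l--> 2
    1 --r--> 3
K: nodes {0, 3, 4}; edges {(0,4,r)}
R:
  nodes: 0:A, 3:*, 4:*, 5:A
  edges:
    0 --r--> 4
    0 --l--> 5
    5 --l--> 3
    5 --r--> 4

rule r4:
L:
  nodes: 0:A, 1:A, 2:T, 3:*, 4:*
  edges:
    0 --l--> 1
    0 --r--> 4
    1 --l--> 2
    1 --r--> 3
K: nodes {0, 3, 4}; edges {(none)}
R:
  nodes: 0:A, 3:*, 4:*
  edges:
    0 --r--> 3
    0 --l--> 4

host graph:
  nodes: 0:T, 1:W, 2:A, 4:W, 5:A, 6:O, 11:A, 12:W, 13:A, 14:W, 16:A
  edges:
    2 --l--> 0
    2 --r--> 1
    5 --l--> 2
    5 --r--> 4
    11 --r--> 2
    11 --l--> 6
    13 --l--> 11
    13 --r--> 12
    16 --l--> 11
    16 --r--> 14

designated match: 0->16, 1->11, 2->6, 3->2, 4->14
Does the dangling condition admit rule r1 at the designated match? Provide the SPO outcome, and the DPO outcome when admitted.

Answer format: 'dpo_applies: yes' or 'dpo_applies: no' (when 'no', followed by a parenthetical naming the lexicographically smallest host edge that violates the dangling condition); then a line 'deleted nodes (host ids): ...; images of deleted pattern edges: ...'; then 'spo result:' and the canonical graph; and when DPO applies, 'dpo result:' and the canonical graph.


dpo_applies: no
(the rule deletes node 11, which keeps host edge (13,11,l) outside the match image — the dangling condition fails, DPO blocks; SPO proceeds and side-deletes such edges)
deleted nodes (host ids): 6, 11; images of deleted pattern edges: (11,2,r); (11,6,l); (16,11,l); (16,14,r)
spo result:
nodes: 0:T, 1:W, 2:A, 4:W, 5:A, 12:W, 13:A, 14:W, 16:A, 17:A
edges: (2,0,l); (2,1,r); (5,2,l); (5,4,r); (13,12,r); (16,14,l); (16,17,r); (17,2,l); (17,14,r)


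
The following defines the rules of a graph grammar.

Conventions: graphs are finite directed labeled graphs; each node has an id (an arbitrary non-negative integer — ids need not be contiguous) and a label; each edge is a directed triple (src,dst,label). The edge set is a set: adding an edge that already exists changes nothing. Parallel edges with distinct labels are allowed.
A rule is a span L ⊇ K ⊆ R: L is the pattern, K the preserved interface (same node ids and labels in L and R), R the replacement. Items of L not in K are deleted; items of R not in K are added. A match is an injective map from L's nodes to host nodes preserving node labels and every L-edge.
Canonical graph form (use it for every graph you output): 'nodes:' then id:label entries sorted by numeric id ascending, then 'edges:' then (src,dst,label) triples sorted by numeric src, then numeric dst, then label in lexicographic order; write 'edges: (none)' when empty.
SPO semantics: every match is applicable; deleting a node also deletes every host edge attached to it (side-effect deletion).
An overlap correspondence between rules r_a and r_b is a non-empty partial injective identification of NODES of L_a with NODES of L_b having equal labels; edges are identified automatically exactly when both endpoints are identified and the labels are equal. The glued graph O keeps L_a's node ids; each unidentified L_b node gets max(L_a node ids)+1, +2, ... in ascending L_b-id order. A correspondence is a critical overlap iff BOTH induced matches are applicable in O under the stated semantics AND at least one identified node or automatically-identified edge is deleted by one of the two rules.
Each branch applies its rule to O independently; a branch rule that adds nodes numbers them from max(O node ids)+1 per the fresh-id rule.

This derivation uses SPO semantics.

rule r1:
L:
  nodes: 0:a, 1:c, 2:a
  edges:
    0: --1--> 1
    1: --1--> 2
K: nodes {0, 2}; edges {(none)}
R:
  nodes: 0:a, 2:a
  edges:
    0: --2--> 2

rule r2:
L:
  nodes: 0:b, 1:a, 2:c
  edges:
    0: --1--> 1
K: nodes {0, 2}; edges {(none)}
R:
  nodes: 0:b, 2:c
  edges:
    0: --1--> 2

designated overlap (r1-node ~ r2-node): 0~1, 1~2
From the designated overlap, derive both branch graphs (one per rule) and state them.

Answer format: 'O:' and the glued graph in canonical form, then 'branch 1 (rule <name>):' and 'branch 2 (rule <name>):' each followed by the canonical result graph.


O:
nodes: 0:a, 1:c, 2:a, 3:b
edges: (0,1,1); (1,2,1); (3,0,1)
branch 1 (rule r1):
nodes: 0:a, 2:a, 3:b
edges: (0,2,2); (3,0,1)
branch 2 (rule r2):
nodes: 1:c, 2:a, 3:b
edges: (1,2,1); (3,1,1)


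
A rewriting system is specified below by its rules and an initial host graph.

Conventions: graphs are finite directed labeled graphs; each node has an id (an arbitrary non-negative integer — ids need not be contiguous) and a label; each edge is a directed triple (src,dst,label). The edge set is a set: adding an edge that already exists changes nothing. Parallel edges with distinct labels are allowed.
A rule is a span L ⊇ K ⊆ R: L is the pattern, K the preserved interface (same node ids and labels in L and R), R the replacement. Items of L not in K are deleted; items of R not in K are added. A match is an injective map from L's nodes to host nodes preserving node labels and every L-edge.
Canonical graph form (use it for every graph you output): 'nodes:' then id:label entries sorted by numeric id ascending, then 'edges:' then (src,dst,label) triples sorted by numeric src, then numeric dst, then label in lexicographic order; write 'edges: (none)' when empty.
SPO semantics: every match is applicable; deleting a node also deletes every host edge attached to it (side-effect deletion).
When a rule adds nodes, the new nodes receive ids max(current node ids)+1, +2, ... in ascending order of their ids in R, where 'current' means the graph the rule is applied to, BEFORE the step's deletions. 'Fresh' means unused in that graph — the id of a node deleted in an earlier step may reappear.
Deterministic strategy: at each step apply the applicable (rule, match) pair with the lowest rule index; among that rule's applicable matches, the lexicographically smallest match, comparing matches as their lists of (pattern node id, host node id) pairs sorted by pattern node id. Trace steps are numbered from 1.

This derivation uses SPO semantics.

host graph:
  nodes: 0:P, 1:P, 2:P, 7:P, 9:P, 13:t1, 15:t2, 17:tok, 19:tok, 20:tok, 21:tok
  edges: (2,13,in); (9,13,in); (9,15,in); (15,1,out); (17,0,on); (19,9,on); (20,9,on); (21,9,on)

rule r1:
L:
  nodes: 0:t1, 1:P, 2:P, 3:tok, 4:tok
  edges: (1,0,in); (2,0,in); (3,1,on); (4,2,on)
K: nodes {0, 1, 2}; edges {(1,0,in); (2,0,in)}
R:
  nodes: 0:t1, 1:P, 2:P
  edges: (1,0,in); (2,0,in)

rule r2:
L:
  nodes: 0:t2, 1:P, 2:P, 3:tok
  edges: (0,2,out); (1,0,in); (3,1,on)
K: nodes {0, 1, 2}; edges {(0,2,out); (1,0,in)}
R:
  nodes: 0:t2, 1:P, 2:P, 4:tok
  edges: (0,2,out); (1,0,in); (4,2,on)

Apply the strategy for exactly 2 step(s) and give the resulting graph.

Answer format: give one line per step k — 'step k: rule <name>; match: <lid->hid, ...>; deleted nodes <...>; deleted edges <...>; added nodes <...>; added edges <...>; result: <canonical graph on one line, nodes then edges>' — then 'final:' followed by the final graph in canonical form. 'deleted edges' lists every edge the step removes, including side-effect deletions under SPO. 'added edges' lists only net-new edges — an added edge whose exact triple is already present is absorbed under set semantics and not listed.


step 1: rule r2; match: 0->15, 1->9, 2->1, 3->19; deleted nodes 19; deleted edges (19,9,on); added nodes 22; added edges (22,1,on); result: nodes: 0:P, 1:P, 2:P, 7:P, 9:P, 13:t1, 15:t2, 17:tok, 20:tok, 21:tok, 22:tok edges: (2,13,in); (9,13,in); (9,15,in); (15,1,out); (17,0,on); (20,9,on); (21,9,on); (22,1,on)
step 2: rule r2; match: 0->15, 1->9, 2->1, 3->20; deleted nodes 20; deleted edges (20,9,on); added nodes 23; added edges (23,1,on); result: nodes: 0:P, 1:P, 2:P, 7:P, 9:P, 13:t1, 15:t2, 17:tok, 21:tok, 22:tok, 23:tok edges: (2,13,in); (9,13,in); (9,15,in); (15,1,out); (17,0,on); (21,9,on); (22,1,on); (23,1,on)
final:
nodes: 0:P, 1:P, 2:P, 7:P, 9:P, 13:t1, 15:t2, 17:tok, 21:tok, 22:tok, 23:tok
edges: (2,13,in); (9,13,in); (9,15,in); (15,1,out); (17,0,on); (21,9,on); (22,1,on); (23,1,on)


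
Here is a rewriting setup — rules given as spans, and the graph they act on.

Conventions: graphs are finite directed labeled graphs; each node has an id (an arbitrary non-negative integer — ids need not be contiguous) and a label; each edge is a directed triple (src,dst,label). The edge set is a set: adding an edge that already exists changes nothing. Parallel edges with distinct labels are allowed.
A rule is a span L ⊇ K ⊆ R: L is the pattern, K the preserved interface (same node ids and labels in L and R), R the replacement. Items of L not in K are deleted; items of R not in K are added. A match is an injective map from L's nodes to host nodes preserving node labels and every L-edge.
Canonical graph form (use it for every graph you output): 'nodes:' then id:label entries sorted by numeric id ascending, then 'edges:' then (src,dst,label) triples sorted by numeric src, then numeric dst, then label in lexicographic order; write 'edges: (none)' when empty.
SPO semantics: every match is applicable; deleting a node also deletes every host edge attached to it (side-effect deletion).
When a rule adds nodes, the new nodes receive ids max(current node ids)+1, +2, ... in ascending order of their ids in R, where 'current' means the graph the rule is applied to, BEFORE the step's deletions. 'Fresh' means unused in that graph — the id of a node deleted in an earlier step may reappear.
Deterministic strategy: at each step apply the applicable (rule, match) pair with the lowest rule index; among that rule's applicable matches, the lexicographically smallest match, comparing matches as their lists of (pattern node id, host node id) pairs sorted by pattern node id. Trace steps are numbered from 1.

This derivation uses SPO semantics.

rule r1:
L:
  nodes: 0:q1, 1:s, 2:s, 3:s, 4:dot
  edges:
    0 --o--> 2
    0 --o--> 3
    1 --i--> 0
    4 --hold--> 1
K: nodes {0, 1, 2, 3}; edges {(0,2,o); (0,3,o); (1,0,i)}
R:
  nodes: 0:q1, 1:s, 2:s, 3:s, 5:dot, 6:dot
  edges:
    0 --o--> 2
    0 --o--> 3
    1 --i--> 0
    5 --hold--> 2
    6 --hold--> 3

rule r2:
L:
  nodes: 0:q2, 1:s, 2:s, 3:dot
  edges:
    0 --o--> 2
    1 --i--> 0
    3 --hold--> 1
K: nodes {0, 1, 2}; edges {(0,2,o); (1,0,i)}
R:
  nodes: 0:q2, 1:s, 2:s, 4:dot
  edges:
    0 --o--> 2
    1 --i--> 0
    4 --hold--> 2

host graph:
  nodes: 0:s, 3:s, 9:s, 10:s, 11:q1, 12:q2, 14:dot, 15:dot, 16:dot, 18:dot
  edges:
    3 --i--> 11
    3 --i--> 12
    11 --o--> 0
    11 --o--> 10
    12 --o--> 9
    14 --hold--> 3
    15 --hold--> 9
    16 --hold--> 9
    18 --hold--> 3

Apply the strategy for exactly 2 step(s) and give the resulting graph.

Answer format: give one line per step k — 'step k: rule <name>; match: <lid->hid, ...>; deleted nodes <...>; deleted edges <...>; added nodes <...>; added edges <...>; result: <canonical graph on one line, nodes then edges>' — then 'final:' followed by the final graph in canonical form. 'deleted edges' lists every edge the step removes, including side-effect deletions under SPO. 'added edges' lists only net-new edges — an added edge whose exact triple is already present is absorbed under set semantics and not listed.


step 1: rule r1; match: 0->11, 1->3, 2->0, 3->10, 4->14; deleted nodes 14; deleted edges (14,3,hold); added nodes 19, 20; added edges (19,0,hold); (20,10,hold); result: nodes: 0:s, 3:s, 9:s, 10:s, 11:q1, 12:q2, 15:dot, 16:dot, 18:dot, 19:dot, 20:dot edges: (3,11,i); (3,12,i); (11,0,o); (11,10,o); (12,9,o); (15,9,hold); (16,9,hold); (18,3,hold); (19,0,hold); (20,10,hold)
step 2: rule r1; match: 0->11, 1->3, 2->0, 3->10, 4->18; deleted nodes 18; deleted edges (18,3,hold); added nodes 21, 22; added edges (21,0,hold); (22,10,hold); result: nodes: 0:s, 3:s, 9:s, 10:s, 11:q1, 12:q2, 15:dot, 16:dot, 19:dot, 20:dot, 21:dot, 22:dot edges: (3,11,i); (3,12,i); (11,0,o); (11,10,o); (12,9,o); (15,9,hold); (16,9,hold); (19,0,hold); (20,10,hold); (21,0,hold); (22,10,hold)
final:
nodes: 0:s, 3:s, 9:s, 10:s, 11:q1, 12:q2, 15:dot, 16:dot, 19:dot, 20:dot, 21:dot, 22:dot
edges: (3,11,i); (3,12,i); (11,0,o); (11,10,o); (12,9,o); (15,9,hold); (16,9,hold); (19,0,hold); (20,10,hold); (21,0,hold); (22,10,hold)


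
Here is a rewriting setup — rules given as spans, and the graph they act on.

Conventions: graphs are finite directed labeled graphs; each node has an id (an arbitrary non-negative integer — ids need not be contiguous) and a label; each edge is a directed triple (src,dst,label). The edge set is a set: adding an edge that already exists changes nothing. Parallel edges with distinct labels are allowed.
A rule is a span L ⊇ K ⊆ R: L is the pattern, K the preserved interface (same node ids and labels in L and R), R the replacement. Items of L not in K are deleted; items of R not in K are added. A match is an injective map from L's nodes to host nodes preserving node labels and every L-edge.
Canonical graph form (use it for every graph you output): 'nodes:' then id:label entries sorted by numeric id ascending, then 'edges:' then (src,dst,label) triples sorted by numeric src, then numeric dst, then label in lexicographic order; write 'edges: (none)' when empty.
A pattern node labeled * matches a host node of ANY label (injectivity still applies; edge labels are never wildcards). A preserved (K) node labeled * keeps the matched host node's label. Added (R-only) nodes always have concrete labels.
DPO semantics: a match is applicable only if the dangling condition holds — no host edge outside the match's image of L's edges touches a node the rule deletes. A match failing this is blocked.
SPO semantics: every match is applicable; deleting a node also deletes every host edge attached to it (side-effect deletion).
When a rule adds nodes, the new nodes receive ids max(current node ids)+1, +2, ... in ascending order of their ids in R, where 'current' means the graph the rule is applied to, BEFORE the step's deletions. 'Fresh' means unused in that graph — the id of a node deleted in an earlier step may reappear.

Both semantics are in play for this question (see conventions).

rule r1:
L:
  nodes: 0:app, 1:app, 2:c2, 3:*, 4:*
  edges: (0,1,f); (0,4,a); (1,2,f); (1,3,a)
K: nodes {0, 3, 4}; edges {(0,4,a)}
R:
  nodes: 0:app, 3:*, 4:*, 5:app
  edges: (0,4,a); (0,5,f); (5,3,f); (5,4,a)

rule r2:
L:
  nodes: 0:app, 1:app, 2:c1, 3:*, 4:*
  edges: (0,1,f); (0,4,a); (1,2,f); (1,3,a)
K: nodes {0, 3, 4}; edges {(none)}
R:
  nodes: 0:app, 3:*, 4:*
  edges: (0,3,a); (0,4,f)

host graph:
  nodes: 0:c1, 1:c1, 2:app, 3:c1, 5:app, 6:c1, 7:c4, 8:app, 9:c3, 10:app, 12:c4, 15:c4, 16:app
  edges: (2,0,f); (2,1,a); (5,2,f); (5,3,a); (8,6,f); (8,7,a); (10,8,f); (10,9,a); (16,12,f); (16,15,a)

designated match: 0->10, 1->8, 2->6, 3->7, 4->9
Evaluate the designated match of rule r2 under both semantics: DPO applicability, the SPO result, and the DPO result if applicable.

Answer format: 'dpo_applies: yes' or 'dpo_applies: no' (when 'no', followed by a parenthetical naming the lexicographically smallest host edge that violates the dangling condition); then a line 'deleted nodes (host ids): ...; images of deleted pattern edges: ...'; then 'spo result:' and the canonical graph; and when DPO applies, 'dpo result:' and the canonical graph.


dpo_applies: yes
deleted nodes (host ids): 6, 8; images of deleted pattern edges: (8,6,f); (8,7,a); (10,8,f); (10,9,a)
spo result:
nodes: 0:c1, 1:c1, 2:app, 3:c1, 5:app, 7:c4, 9:c3, 10:app, 12:c4, 15:c4, 16:app
edges: (2,0,f); (2,1,a); (5,2,f); (5,3,a); (10,7,a); (10,9,f); (16,12,f); (16,15,a)
dpo result:
nodes: 0:c1, 1:c1, 2:app, 3:c1, 5:app, 7:c4, 9:c3, 10:app, 12:c4, 15:c4, 16:app
edges: (2,0,f); (2,1,a); (5,2,f); (5,3,a); (10,7,a); (10,9,f); (16,12,f); (16,15,a)
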